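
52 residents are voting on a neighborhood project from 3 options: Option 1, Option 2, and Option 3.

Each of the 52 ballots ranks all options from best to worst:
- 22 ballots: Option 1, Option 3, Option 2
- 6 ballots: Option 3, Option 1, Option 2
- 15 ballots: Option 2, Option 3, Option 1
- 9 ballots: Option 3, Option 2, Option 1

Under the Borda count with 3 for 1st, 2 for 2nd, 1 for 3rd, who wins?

Option 3

Option 1: 22×3 + 6×2 + 15×1 + 9×1 = 102
Option 2: 22×1 + 6×1 + 15×3 + 9×2 = 91
Option 3: 22×2 + 6×3 + 15×2 + 9×3 = 119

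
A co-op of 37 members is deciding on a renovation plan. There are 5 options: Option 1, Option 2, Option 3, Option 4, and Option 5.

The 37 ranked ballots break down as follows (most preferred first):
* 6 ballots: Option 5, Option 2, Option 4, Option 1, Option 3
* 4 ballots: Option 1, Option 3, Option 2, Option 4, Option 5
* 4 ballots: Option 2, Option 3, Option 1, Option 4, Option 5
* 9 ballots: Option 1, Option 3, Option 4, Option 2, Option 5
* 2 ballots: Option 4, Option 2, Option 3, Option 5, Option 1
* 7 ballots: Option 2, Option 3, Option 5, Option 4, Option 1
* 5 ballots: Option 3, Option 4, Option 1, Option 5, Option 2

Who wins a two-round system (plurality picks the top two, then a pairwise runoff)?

Option 2

Round 1 first-place votes: Option 1 13, Option 2 11, Option 3 5, Option 4 2, Option 5 6. Option 1 and Option 2 advance.
Runoff: Option 1 is ranked above Option 2 on 18 ballots, Option 2 above Option 1 on 19.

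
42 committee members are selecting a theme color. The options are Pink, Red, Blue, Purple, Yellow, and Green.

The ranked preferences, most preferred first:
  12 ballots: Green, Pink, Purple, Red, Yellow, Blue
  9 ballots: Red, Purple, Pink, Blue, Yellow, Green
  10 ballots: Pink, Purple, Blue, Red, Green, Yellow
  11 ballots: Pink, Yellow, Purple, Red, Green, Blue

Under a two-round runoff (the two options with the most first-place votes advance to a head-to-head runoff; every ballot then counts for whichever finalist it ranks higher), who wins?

Round 1 first-place votes: Pink 21, Red 9, Blue 0, Purple 0, Yellow 0, Green 12. Pink and Green advance.
Runoff: Pink is ranked above Green on 30 ballots, Green above Pink on 12.

Pink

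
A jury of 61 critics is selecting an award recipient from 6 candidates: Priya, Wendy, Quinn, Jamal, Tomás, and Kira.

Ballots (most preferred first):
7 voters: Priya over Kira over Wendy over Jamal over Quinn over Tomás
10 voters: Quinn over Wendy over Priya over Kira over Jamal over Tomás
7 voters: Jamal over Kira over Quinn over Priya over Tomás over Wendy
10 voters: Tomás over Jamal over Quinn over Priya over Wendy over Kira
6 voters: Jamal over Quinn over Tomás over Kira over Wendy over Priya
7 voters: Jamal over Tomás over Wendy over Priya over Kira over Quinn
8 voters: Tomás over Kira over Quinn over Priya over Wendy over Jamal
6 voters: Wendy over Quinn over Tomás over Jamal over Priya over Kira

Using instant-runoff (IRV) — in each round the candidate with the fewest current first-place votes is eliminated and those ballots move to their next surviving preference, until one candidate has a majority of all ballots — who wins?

Jamal

Round 1: Priya 7, Wendy 6, Quinn 10, Jamal 20, Tomás 18, Kira 0. Kira eliminated.
Round 2: Priya 7, Wendy 6, Quinn 10, Jamal 20, Tomás 18. Wendy eliminated.
Round 3: Priya 7, Quinn 16, Jamal 20, Tomás 18. Priya eliminated.
Round 4: Quinn 16, Jamal 27, Tomás 18. Quinn eliminated.
Round 5: Jamal 37, Tomás 24. Jamal has a majority (≥31).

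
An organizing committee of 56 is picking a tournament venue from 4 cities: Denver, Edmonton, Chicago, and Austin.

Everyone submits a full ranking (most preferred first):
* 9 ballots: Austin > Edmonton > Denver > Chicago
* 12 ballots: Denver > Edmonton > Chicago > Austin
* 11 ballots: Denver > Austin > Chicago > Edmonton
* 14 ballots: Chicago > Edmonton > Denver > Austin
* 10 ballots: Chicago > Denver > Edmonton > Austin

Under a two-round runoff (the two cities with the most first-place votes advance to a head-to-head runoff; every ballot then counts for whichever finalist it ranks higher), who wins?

Round 1 first-place votes: Denver 23, Edmonton 0, Chicago 24, Austin 9. Chicago and Denver advance.
Runoff: Chicago is ranked above Denver on 24 ballots, Denver above Chicago on 32.

Denver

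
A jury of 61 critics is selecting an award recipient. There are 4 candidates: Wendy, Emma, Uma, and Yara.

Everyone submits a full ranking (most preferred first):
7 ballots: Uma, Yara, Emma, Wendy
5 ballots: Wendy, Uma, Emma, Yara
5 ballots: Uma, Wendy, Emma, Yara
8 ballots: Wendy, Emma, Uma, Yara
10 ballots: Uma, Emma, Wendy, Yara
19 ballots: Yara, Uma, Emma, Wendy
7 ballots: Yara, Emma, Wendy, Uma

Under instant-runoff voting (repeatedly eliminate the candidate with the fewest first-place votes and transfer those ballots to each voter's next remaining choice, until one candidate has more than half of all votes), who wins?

Uma

Round 1: Wendy 13, Emma 0, Uma 22, Yara 26. Emma eliminated.
Round 2: Wendy 13, Uma 22, Yara 26. Wendy eliminated.
Round 3: Uma 35, Yara 26. Uma has a majority (≥31).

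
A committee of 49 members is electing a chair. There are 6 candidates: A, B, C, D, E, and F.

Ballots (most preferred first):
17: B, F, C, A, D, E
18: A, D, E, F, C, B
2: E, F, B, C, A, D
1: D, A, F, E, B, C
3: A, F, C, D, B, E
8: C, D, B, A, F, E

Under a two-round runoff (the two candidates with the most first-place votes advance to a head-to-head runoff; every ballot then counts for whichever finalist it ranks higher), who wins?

Round 1 first-place votes: A 21, B 17, C 8, D 1, E 2, F 0. A and B advance.
Runoff: A is ranked above B on 22 ballots, B above A on 27.

B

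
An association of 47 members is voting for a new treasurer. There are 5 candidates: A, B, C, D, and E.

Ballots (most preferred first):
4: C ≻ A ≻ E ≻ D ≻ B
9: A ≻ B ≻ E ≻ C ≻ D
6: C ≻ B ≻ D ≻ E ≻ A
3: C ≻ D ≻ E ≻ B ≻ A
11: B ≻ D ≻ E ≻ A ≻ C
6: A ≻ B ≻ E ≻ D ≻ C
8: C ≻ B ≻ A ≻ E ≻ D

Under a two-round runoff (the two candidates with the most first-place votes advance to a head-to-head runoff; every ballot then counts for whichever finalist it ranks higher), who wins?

Round 1 first-place votes: A 15, B 11, C 21, D 0, E 0. C and A advance.
Runoff: C is ranked above A on 21 ballots, A above C on 26.

A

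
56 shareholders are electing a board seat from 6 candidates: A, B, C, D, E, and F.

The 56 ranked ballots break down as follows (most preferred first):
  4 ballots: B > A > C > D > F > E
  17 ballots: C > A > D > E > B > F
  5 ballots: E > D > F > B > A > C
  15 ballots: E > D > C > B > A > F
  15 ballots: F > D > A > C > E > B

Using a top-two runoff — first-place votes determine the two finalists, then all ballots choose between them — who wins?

C

Round 1 first-place votes: A 0, B 4, C 17, D 0, E 20, F 15. E and C advance.
Runoff: E is ranked above C on 20 ballots, C above E on 36.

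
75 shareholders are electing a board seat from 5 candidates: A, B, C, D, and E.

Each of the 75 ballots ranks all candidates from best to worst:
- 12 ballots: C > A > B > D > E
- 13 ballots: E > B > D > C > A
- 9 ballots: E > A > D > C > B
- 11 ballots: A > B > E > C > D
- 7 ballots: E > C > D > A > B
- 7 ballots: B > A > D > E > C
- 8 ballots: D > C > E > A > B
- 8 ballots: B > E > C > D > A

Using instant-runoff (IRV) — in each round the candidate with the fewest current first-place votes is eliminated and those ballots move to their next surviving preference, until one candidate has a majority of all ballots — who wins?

B

Round 1: A 11, B 15, C 12, D 8, E 29. D eliminated.
Round 2: A 11, B 15, C 20, E 29. A eliminated.
Round 3: B 26, C 20, E 29. C eliminated.
Round 4: B 38, E 37. B has a majority (≥38).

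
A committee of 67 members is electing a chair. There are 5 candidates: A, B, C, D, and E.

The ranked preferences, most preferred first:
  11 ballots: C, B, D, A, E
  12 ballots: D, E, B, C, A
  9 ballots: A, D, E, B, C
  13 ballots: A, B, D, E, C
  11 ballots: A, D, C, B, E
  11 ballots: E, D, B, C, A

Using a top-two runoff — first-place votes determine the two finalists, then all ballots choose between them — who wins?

Round 1 first-place votes: A 33, B 0, C 11, D 12, E 11. A and D advance.
Runoff: A is ranked above D on 33 ballots, D above A on 34.

D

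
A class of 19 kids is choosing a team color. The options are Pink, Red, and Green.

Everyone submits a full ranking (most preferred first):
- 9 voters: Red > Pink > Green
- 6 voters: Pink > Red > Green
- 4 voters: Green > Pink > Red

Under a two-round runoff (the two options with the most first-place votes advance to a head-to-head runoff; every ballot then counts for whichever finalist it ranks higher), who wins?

Round 1 first-place votes: Pink 6, Red 9, Green 4. Red and Pink advance.
Runoff: Red is ranked above Pink on 9 ballots, Pink above Red on 10.

Pink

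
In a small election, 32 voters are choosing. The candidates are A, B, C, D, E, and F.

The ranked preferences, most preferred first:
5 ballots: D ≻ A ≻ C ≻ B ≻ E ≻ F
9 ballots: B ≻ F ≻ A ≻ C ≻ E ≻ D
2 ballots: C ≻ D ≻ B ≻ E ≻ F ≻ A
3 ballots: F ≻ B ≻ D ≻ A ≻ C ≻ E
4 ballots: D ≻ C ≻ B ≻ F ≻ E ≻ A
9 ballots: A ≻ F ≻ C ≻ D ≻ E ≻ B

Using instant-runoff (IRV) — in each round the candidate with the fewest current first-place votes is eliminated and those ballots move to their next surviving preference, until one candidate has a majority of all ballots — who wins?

D

Round 1: A 9, B 9, C 2, D 9, E 0, F 3. E eliminated.
Round 2: A 9, B 9, C 2, D 9, F 3. C eliminated.
Round 3: A 9, B 9, D 11, F 3. F eliminated.
Round 4: A 9, B 12, D 11. A eliminated.
Round 5: B 12, D 20. D has a majority (≥17).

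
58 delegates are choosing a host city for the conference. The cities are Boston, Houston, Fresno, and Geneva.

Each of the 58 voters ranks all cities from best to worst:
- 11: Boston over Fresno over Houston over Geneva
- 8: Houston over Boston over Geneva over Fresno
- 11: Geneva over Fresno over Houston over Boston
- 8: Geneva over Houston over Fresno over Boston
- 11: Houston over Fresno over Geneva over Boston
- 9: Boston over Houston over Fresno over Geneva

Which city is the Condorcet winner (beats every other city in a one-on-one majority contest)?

Houston vs Boston: 38–20
Houston vs Fresno: 36–22
Houston vs Geneva: 39–19
Houston beats every other city.

Houston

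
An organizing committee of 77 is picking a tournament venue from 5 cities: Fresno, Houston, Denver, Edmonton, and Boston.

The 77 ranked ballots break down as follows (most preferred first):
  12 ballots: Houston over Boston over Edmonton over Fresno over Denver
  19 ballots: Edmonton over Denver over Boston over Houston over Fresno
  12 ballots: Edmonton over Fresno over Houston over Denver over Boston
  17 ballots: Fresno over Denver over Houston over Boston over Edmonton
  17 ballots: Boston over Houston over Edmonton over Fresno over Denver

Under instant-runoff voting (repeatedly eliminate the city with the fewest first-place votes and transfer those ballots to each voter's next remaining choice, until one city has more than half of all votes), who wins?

Boston

Round 1: Fresno 17, Houston 12, Denver 0, Edmonton 31, Boston 17. Denver eliminated.
Round 2: Fresno 17, Houston 12, Edmonton 31, Boston 17. Houston eliminated.
Round 3: Fresno 17, Edmonton 31, Boston 29. Fresno eliminated.
Round 4: Edmonton 31, Boston 46. Boston has a majority (≥39).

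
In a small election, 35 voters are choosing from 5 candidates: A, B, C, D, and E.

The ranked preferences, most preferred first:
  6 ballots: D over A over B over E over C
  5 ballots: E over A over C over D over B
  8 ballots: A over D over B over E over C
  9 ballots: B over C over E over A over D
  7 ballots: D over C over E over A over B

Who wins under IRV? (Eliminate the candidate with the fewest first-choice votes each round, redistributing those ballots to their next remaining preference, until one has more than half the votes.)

Round 1: A 8, B 9, C 0, D 13, E 5. C eliminated.
Round 2: A 8, B 9, D 13, E 5. E eliminated.
Round 3: A 13, B 9, D 13. B eliminated.
Round 4: A 22, D 13. A has a majority (≥18).

A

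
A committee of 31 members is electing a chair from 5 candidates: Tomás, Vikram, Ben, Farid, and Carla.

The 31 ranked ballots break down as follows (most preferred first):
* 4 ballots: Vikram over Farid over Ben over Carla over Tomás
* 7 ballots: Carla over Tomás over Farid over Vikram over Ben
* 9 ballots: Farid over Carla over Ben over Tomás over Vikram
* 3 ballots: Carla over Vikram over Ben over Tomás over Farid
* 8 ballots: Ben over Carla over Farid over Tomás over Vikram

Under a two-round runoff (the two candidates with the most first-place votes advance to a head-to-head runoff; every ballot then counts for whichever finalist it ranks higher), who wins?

Round 1 first-place votes: Tomás 0, Vikram 4, Ben 8, Farid 9, Carla 10. Carla and Farid advance.
Runoff: Carla is ranked above Farid on 18 ballots, Farid above Carla on 13.

Carla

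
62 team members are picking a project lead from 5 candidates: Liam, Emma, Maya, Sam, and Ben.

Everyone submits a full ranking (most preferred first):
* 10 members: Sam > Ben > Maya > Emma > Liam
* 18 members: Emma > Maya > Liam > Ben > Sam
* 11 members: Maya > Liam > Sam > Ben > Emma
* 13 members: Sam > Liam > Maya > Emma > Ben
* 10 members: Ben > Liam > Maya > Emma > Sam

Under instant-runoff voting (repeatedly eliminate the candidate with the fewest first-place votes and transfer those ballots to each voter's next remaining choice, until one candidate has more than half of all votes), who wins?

Maya

Round 1: Liam 0, Emma 18, Maya 11, Sam 23, Ben 10. Liam eliminated.
Round 2: Emma 18, Maya 11, Sam 23, Ben 10. Ben eliminated.
Round 3: Emma 18, Maya 21, Sam 23. Emma eliminated.
Round 4: Maya 39, Sam 23. Maya has a majority (≥32).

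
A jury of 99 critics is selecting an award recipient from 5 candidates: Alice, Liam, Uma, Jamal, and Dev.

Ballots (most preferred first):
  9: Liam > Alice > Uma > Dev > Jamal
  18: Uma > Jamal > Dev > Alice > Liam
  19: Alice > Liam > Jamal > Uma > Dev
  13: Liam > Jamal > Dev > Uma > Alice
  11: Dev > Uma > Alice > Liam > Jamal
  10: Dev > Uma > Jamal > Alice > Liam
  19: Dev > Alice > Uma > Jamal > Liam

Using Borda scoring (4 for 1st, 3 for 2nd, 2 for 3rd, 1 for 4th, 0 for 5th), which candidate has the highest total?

Alice: 9×3 + 18×1 + 19×4 + 13×0 + 11×2 + 10×1 + 19×3 = 210
Liam: 9×4 + 18×0 + 19×3 + 13×4 + 11×1 + 10×0 + 19×0 = 156
Uma: 9×2 + 18×4 + 19×1 + 13×1 + 11×3 + 10×3 + 19×2 = 223
Jamal: 9×0 + 18×3 + 19×2 + 13×3 + 11×0 + 10×2 + 19×1 = 170
Dev: 9×1 + 18×2 + 19×0 + 13×2 + 11×4 + 10×4 + 19×4 = 231

Dev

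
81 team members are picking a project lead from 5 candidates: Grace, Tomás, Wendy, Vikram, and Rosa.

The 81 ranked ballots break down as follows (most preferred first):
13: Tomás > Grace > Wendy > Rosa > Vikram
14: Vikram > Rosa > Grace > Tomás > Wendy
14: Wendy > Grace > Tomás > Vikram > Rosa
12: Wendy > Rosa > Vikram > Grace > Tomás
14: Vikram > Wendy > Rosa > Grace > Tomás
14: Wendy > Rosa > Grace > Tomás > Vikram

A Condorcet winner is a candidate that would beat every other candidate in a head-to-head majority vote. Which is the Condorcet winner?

Wendy vs Grace: 54–27
Wendy vs Tomás: 54–27
Wendy vs Vikram: 53–28
Wendy vs Rosa: 67–14
Wendy beats every other candidate.

Wendy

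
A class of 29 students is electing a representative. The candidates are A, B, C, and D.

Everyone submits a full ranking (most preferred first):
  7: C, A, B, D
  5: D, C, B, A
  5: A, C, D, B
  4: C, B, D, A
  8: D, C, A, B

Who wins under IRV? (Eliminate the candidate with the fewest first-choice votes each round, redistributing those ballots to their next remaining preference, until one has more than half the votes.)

C

Round 1: A 5, B 0, C 11, D 13. B eliminated.
Round 2: A 5, C 11, D 13. A eliminated.
Round 3: C 16, D 13. C has a majority (≥15).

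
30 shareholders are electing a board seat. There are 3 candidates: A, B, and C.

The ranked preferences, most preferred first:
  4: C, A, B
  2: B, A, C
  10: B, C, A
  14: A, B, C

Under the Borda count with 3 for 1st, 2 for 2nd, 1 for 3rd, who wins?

A: 4×2 + 2×2 + 10×1 + 14×3 = 64
B: 4×1 + 2×3 + 10×3 + 14×2 = 68
C: 4×3 + 2×1 + 10×2 + 14×1 = 48

B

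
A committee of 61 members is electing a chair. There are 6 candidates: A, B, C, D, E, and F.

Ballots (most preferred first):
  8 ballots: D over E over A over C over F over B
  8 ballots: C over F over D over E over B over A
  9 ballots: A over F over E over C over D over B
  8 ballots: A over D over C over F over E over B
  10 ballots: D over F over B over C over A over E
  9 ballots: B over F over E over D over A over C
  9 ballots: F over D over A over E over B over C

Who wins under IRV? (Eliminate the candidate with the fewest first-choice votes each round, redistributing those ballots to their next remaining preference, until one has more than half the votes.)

Round 1: A 17, B 9, C 8, D 18, E 0, F 9. E eliminated.
Round 2: A 17, B 9, C 8, D 18, F 9. C eliminated.
Round 3: A 17, B 9, D 18, F 17. B eliminated.
Round 4: A 17, D 18, F 26. A eliminated.
Round 5: D 26, F 35. F has a majority (≥31).

F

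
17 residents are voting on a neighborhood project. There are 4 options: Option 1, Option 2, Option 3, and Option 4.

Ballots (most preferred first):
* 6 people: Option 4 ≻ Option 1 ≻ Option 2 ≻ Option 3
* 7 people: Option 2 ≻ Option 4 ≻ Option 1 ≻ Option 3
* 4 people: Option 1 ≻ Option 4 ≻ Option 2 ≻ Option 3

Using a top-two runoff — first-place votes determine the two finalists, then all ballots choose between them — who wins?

Round 1 first-place votes: Option 1 4, Option 2 7, Option 3 0, Option 4 6. Option 2 and Option 4 advance.
Runoff: Option 2 is ranked above Option 4 on 7 ballots, Option 4 above Option 2 on 10.

Option 4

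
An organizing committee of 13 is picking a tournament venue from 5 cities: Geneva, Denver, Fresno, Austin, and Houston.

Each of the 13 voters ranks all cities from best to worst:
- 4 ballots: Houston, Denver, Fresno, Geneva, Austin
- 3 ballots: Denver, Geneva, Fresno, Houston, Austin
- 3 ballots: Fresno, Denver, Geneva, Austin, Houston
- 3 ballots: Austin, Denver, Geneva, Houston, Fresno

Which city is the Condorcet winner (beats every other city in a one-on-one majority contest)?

Denver vs Geneva: 13–0
Denver vs Fresno: 10–3
Denver vs Austin: 10–3
Denver vs Houston: 9–4
Denver beats every other city.

Denver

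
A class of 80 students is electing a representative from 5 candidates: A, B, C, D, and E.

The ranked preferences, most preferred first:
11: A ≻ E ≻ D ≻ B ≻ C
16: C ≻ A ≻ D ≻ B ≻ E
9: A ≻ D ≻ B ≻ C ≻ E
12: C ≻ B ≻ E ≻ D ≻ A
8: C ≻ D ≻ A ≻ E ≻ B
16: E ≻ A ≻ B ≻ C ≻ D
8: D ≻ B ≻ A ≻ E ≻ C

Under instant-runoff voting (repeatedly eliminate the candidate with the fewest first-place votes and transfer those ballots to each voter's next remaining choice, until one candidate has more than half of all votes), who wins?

Round 1: A 20, B 0, C 36, D 8, E 16. B eliminated.
Round 2: A 20, C 36, D 8, E 16. D eliminated.
Round 3: A 28, C 36, E 16. E eliminated.
Round 4: A 44, C 36. A has a majority (≥41).

A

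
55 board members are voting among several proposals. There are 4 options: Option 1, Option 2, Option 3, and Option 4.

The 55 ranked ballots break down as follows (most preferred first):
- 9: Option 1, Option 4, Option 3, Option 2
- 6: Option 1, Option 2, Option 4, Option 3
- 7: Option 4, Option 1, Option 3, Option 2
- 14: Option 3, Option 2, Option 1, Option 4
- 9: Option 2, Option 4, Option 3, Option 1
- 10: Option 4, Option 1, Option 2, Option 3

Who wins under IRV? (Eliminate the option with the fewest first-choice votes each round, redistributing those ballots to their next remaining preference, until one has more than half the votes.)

Option 1

Round 1: Option 1 15, Option 2 9, Option 3 14, Option 4 17. Option 2 eliminated.
Round 2: Option 1 15, Option 3 14, Option 4 26. Option 3 eliminated.
Round 3: Option 1 29, Option 4 26. Option 1 has a majority (≥28).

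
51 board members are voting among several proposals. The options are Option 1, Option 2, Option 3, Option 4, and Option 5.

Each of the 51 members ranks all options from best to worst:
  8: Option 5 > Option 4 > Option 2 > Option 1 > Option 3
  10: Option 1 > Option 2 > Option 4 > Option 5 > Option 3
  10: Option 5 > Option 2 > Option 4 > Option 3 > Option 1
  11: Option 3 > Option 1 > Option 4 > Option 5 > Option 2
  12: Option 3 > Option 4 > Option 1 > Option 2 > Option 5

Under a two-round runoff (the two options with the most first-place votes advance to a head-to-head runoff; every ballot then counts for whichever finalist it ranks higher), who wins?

Option 5

Round 1 first-place votes: Option 1 10, Option 2 0, Option 3 23, Option 4 0, Option 5 18. Option 3 and Option 5 advance.
Runoff: Option 3 is ranked above Option 5 on 23 ballots, Option 5 above Option 3 on 28.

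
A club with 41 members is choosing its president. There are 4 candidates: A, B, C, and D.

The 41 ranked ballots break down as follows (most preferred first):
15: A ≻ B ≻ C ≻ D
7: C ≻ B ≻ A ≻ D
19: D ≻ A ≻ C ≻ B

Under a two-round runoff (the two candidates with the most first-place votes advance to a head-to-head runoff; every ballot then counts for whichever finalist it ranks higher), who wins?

A

Round 1 first-place votes: A 15, B 0, C 7, D 19. D and A advance.
Runoff: D is ranked above A on 19 ballots, A above D on 22.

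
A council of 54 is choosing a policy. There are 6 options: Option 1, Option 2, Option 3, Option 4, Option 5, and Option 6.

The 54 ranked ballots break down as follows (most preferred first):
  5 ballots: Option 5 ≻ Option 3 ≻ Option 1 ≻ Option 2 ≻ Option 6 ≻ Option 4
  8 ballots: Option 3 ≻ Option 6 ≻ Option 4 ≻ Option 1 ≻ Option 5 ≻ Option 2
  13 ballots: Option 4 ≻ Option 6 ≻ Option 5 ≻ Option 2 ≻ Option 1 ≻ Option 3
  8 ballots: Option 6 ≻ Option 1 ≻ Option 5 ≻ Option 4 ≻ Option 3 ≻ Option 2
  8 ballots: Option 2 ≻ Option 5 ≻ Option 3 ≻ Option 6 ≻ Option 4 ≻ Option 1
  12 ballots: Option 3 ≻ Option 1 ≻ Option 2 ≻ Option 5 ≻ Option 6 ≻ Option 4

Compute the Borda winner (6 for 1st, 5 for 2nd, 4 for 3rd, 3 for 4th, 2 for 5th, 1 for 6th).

Option 1: 5×4 + 8×3 + 13×2 + 8×5 + 8×1 + 12×5 = 178
Option 2: 5×3 + 8×1 + 13×3 + 8×1 + 8×6 + 12×4 = 166
Option 3: 5×5 + 8×6 + 13×1 + 8×2 + 8×4 + 12×6 = 206
Option 4: 5×1 + 8×4 + 13×6 + 8×3 + 8×2 + 12×1 = 167
Option 5: 5×6 + 8×2 + 13×4 + 8×4 + 8×5 + 12×3 = 206
Option 6: 5×2 + 8×5 + 13×5 + 8×6 + 8×3 + 12×2 = 211

Option 6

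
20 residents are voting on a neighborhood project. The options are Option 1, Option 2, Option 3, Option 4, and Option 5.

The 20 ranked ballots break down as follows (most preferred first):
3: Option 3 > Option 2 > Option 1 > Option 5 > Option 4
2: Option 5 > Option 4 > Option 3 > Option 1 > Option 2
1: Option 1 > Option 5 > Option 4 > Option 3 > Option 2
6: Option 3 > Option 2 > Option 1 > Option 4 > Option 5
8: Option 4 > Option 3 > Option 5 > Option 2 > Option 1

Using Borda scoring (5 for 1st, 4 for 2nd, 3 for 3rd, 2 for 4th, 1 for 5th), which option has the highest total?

Option 1: 3×3 + 2×2 + 1×5 + 6×3 + 8×1 = 44
Option 2: 3×4 + 2×1 + 1×1 + 6×4 + 8×2 = 55
Option 3: 3×5 + 2×3 + 1×2 + 6×5 + 8×4 = 85
Option 4: 3×1 + 2×4 + 1×3 + 6×2 + 8×5 = 66
Option 5: 3×2 + 2×5 + 1×4 + 6×1 + 8×3 = 50

Option 3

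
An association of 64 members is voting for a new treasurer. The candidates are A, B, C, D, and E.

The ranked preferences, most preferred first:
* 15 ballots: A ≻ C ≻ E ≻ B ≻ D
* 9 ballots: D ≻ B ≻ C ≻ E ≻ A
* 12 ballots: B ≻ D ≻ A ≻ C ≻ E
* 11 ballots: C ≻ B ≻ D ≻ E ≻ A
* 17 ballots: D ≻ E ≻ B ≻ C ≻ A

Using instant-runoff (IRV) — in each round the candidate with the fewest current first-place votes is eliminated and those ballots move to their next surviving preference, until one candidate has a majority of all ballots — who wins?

Round 1: A 15, B 12, C 11, D 26, E 0. E eliminated.
Round 2: A 15, B 12, C 11, D 26. C eliminated.
Round 3: A 15, B 23, D 26. A eliminated.
Round 4: B 38, D 26. B has a majority (≥33).

B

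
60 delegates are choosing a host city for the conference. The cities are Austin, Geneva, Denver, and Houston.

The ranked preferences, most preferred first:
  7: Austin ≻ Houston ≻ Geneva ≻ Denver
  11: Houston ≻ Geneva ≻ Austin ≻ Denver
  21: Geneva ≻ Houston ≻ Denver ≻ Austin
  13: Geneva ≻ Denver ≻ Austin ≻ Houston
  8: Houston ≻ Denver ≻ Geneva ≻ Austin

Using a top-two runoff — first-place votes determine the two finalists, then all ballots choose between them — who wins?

Round 1 first-place votes: Austin 7, Geneva 34, Denver 0, Houston 19. Geneva and Houston advance.
Runoff: Geneva is ranked above Houston on 34 ballots, Houston above Geneva on 26.

Geneva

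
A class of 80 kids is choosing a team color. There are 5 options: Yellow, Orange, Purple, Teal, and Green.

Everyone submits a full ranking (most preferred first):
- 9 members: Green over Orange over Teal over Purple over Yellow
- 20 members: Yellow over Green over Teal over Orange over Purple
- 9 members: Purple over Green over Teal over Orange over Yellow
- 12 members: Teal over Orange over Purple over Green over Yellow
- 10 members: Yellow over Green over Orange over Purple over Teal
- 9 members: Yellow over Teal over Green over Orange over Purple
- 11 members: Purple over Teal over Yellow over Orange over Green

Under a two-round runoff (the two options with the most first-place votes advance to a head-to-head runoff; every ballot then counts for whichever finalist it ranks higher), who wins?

Purple

Round 1 first-place votes: Yellow 39, Orange 0, Purple 20, Teal 12, Green 9. Yellow and Purple advance.
Runoff: Yellow is ranked above Purple on 39 ballots, Purple above Yellow on 41.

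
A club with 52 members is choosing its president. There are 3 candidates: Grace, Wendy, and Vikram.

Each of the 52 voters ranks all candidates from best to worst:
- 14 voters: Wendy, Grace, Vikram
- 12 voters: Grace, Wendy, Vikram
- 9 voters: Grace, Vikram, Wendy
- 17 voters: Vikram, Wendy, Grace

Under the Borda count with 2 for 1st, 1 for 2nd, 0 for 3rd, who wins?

Wendy

Grace: 14×1 + 12×2 + 9×2 + 17×0 = 56
Wendy: 14×2 + 12×1 + 9×0 + 17×1 = 57
Vikram: 14×0 + 12×0 + 9×1 + 17×2 = 43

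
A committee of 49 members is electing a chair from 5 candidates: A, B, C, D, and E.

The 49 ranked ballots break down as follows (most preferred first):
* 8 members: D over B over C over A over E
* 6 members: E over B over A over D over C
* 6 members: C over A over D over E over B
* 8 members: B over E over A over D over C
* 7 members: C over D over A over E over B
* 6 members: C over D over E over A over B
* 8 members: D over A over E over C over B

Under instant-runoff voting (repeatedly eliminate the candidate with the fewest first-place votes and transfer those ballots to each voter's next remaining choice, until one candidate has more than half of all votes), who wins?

D

Round 1: A 0, B 8, C 19, D 16, E 6. A eliminated.
Round 2: B 8, C 19, D 16, E 6. E eliminated.
Round 3: B 14, C 19, D 16. B eliminated.
Round 4: C 19, D 30. D has a majority (≥25).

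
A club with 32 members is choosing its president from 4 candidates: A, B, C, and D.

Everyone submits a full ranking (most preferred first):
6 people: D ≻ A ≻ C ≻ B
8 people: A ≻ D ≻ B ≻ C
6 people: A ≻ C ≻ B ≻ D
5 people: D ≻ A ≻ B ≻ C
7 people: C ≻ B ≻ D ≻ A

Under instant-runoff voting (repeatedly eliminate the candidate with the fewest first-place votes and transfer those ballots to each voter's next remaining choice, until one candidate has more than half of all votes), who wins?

D

Round 1: A 14, B 0, C 7, D 11. B eliminated.
Round 2: A 14, C 7, D 11. C eliminated.
Round 3: A 14, D 18. D has a majority (≥17).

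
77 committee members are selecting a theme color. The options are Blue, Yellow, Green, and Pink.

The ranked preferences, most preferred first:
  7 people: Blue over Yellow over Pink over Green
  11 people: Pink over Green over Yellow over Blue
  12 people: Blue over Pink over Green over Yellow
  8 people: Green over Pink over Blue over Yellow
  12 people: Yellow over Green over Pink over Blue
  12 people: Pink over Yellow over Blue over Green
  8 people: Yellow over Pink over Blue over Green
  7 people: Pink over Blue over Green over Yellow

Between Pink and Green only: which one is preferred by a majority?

Pink

Pink is ranked above Green on 57 ballots; Green above Pink on 20.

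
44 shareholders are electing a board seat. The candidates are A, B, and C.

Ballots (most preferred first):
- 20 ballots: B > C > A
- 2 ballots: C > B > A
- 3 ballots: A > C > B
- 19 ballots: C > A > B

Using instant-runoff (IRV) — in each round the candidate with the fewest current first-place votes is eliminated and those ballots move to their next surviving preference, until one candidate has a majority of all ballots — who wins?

C

Round 1: A 3, B 20, C 21. A eliminated.
Round 2: B 20, C 24. C has a majority (≥23).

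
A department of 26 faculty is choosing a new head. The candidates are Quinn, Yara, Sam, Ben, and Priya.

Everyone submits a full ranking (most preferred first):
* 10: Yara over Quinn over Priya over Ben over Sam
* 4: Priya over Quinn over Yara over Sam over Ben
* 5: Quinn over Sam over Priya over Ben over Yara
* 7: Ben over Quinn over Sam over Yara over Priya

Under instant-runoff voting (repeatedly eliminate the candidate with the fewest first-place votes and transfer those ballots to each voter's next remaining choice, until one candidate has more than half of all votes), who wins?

Round 1: Quinn 5, Yara 10, Sam 0, Ben 7, Priya 4. Sam eliminated.
Round 2: Quinn 5, Yara 10, Ben 7, Priya 4. Priya eliminated.
Round 3: Quinn 9, Yara 10, Ben 7. Ben eliminated.
Round 4: Quinn 16, Yara 10. Quinn has a majority (≥14).

Quinn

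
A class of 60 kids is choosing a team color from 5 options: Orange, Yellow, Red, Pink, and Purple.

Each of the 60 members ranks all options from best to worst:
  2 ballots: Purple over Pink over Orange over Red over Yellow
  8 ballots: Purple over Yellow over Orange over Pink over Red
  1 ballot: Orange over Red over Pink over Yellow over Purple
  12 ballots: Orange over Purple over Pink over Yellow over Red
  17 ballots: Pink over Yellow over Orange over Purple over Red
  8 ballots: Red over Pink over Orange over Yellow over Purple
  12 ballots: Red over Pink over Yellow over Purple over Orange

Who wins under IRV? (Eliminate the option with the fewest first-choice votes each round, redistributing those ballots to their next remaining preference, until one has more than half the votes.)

Orange

Round 1: Orange 13, Yellow 0, Red 20, Pink 17, Purple 10. Yellow eliminated.
Round 2: Orange 13, Red 20, Pink 17, Purple 10. Purple eliminated.
Round 3: Orange 21, Red 20, Pink 19. Pink eliminated.
Round 4: Orange 40, Red 20. Orange has a majority (≥31).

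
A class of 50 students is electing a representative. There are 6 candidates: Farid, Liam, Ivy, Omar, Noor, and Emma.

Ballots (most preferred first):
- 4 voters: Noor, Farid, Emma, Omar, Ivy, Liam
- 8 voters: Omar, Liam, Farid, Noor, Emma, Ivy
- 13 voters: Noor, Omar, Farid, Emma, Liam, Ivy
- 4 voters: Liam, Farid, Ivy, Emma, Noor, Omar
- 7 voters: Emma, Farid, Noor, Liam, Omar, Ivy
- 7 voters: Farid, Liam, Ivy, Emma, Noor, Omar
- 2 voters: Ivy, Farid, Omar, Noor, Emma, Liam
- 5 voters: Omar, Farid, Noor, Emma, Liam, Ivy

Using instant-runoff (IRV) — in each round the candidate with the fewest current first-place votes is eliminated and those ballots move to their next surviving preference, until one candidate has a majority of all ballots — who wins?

Farid

Round 1: Farid 7, Liam 4, Ivy 2, Omar 13, Noor 17, Emma 7. Ivy eliminated.
Round 2: Farid 9, Liam 4, Omar 13, Noor 17, Emma 7. Liam eliminated.
Round 3: Farid 13, Omar 13, Noor 17, Emma 7. Emma eliminated.
Round 4: Farid 20, Omar 13, Noor 17. Omar eliminated.
Round 5: Farid 33, Noor 17. Farid has a majority (≥26).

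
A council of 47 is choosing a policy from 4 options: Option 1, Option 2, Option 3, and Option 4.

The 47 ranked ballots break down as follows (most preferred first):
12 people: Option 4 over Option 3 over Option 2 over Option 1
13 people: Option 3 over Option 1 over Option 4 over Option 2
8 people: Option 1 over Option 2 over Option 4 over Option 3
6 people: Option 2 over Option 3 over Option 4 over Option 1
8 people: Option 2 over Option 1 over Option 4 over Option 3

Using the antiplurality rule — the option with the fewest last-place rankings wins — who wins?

Last-place votes: Option 1 18, Option 2 13, Option 3 16, Option 4 0.

Option 4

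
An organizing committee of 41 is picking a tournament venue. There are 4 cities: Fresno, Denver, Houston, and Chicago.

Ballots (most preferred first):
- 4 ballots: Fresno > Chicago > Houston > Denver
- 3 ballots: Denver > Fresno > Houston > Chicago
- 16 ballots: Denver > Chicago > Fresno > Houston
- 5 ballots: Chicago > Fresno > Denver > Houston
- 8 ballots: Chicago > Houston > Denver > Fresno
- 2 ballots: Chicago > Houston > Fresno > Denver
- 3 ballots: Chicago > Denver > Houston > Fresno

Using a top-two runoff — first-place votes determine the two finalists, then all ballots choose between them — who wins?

Chicago

Round 1 first-place votes: Fresno 4, Denver 19, Houston 0, Chicago 18. Denver and Chicago advance.
Runoff: Denver is ranked above Chicago on 19 ballots, Chicago above Denver on 22.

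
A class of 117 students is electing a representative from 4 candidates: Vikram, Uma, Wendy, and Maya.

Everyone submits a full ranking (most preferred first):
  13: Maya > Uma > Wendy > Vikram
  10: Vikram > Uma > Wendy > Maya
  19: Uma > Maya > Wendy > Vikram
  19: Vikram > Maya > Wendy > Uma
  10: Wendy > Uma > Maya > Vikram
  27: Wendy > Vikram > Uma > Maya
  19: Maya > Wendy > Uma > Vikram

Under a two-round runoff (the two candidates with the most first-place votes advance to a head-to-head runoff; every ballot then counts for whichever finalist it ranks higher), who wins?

Round 1 first-place votes: Vikram 29, Uma 19, Wendy 37, Maya 32. Wendy and Maya advance.
Runoff: Wendy is ranked above Maya on 47 ballots, Maya above Wendy on 70.

Maya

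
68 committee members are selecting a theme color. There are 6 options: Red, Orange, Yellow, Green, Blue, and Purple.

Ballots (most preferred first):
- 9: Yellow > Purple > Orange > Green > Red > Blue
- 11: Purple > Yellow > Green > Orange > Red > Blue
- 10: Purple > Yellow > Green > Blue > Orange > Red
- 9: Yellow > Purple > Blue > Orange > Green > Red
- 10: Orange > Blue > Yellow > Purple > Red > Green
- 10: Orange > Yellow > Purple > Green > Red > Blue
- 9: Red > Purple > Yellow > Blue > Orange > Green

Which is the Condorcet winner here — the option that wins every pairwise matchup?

Yellow vs Red: 59–9
Yellow vs Orange: 48–20
Yellow vs Green: 68–0
Yellow vs Blue: 58–10
Yellow vs Purple: 38–30
Yellow beats every other option.

Yellow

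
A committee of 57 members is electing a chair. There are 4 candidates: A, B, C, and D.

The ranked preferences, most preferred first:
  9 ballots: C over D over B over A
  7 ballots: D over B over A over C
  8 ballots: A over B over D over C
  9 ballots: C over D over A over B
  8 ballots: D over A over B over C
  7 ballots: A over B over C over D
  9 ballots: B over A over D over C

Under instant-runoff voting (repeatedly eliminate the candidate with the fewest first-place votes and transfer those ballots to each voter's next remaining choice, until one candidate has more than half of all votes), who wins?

Round 1: A 15, B 9, C 18, D 15. B eliminated.
Round 2: A 24, C 18, D 15. D eliminated.
Round 3: A 39, C 18. A has a majority (≥29).

A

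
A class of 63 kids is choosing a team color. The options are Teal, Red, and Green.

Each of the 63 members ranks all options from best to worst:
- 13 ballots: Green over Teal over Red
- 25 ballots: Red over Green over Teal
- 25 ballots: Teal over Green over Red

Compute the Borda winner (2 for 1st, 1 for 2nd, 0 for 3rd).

Teal: 13×1 + 25×0 + 25×2 = 63
Red: 13×0 + 25×2 + 25×0 = 50
Green: 13×2 + 25×1 + 25×1 = 76

Green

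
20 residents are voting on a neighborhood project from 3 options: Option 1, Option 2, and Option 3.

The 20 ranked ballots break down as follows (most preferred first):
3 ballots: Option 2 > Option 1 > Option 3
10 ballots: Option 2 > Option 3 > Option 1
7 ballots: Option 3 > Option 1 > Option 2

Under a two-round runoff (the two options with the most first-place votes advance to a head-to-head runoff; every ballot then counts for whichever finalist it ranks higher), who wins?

Option 2

Round 1 first-place votes: Option 1 0, Option 2 13, Option 3 7. Option 2 and Option 3 advance.
Runoff: Option 2 is ranked above Option 3 on 13 ballots, Option 3 above Option 2 on 7.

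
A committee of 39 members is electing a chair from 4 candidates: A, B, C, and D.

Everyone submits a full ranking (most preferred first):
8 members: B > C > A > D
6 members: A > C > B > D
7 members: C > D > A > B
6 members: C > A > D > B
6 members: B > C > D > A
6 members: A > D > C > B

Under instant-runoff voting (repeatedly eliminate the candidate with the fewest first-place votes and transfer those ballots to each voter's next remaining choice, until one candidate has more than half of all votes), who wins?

C

Round 1: A 12, B 14, C 13, D 0. D eliminated.
Round 2: A 12, B 14, C 13. A eliminated.
Round 3: B 14, C 25. C has a majority (≥20).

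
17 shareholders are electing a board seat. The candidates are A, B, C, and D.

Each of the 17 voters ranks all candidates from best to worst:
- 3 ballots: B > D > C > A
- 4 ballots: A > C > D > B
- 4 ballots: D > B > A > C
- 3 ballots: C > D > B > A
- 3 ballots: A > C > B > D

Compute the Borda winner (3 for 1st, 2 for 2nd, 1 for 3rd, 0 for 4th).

D

A: 3×0 + 4×3 + 4×1 + 3×0 + 3×3 = 25
B: 3×3 + 4×0 + 4×2 + 3×1 + 3×1 = 23
C: 3×1 + 4×2 + 4×0 + 3×3 + 3×2 = 26
D: 3×2 + 4×1 + 4×3 + 3×2 + 3×0 = 28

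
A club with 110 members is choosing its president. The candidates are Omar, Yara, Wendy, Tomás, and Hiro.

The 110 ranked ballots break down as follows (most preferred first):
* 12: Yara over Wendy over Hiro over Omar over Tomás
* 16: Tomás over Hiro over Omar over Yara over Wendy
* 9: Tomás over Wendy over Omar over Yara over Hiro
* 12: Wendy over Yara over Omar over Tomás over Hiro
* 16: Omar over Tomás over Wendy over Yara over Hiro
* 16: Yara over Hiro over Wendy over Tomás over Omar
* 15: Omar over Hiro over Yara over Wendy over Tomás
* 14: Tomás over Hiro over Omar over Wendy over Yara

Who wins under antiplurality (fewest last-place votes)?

Last-place votes: Omar 16, Yara 14, Wendy 16, Tomás 27, Hiro 37.

Yara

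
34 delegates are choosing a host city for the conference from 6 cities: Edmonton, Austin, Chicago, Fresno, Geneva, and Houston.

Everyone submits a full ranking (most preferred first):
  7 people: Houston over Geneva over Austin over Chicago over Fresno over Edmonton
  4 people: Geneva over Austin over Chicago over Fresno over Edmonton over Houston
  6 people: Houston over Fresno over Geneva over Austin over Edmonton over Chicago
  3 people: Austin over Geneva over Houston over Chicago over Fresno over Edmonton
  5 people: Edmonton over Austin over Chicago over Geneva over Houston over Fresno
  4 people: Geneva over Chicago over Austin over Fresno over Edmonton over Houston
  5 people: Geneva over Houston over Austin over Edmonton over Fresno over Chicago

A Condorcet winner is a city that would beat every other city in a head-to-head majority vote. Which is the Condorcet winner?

Geneva vs Edmonton: 29–5
Geneva vs Austin: 26–8
Geneva vs Chicago: 29–5
Geneva vs Fresno: 28–6
Geneva vs Houston: 21–13
Geneva beats every other city.

Geneva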